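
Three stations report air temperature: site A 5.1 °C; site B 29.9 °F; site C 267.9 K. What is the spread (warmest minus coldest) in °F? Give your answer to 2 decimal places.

18.63 °F

site B: 29.9 °F = -1.167 °C.
site C: 267.9 K = -5.250 °C.
Spread: 5.100 − (-5.250) = 10.350 °C = 18.63 °F.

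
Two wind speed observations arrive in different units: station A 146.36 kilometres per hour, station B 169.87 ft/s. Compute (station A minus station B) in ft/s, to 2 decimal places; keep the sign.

station A: 146.36 km/h = 133.3844 ft/s.
Difference: 133.3844 − 169.8700 = -36.49 ft/s.

-36.49 ft/s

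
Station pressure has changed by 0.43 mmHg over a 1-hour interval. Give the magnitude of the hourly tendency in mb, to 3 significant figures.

0.573 mb per hour

0.43 mmHg / 1 h × 1.33322 mb/mmHg = 0.573 mb/h.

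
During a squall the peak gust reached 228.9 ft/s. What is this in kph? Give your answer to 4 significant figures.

251.2 km/h

1 ft/s = 1.09728 km/h, so 228.9 × 1.09728 = 251.2 km/h.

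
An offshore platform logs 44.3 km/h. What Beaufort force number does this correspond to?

44.3 km/h = 12.3 m/s, which is Beaufort 6 (strong breeze, 10.8–13.8 m/s).

Beaufort force 6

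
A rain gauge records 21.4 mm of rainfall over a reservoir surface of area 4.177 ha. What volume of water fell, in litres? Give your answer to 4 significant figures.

893900 litres

Area: 4.177 ha = 41770 m².
1 mm over 1 m² is 1 L, so volume = 21.4 × 41770 = 893878 L ≈ 893900 L.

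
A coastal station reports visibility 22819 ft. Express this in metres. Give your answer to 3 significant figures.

1 ft = 0.3048 m, so 22819 × 0.3048 = 6960 m.

6960 m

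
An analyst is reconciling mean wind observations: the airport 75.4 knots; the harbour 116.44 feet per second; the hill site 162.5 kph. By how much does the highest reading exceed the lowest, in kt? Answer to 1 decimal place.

18.8 kt

the harbour: 116.44 ft/s = 68.989 kt.
the hill site: 162.5 km/h = 87.743 kt.
Spread: 87.743 − 68.989 = 18.8 kt.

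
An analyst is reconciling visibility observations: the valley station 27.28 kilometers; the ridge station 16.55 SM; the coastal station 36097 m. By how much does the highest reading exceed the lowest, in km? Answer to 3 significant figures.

the ridge station: 16.55 SM = 26.6346 km.
the coastal station: 36097 m = 36.0970 km.
Spread: 36.0970 − 26.6346 = 9.46 km.

9.46 km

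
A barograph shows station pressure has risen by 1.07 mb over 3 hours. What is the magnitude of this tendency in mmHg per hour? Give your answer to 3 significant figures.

0.268 mmHg per hour

1.07 mb / 3 h × 0.750062 mmHg/mb = 0.268 mmHg/h.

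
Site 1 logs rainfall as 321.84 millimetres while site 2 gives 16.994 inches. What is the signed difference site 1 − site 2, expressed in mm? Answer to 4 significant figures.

-109.8 mm

site 2: 16.994 in = 431.648 mm.
Difference: 321.840 − 431.648 = -109.8 mm.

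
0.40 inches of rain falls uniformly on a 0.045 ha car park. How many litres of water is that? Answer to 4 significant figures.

4572 litres

Depth: 0.40 in × 25.4 = 10.16 mm.
Area: 0.045 ha = 450 m².
1 mm over 1 m² is 1 L, so volume = 10.16 × 450 = 4572 L.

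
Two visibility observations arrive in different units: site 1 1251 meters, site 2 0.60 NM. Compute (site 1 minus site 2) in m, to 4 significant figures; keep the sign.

139.8 m

site 2: 0.60 nmi = 1111.200 m.
Difference: 1251.000 − 1111.200 = 139.8 m.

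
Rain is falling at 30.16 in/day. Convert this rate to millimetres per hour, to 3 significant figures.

31.9 mm/hour

30.16 in/day × 25.4 mm/in × 0.0416667 day/hour = 31.9 mm/hour.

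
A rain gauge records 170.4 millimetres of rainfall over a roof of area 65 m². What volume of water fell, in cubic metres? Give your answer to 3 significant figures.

11.1 cubic metres

1 mm over 1 m² is 1 L, so volume = 170.4 × 65 = 11076 L = 11.1 m³.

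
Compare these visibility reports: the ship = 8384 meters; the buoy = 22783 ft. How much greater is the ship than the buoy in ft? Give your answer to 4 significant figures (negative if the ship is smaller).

4724 ft

the ship: 8384 m = 27506.56 ft.
Difference: 27506.56 − 22783.00 = 4724 ft.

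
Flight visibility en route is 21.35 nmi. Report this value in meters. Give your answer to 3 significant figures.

39500 m

1 nmi = 1852 m, so 21.35 × 1852 = 39500 m.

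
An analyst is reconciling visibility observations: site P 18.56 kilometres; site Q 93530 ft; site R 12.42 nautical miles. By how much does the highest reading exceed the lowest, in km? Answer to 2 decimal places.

site Q: 93530 ft = 28.5079 km.
site R: 12.42 nmi = 23.0018 km.
Spread: 28.5079 − 18.5600 = 9.95 km.

9.95 km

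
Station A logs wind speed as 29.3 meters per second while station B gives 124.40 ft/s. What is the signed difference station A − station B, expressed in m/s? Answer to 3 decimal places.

-8.617 m/s

station B: 124.40 ft/s = 37.91712 m/s.
Difference: 29.30000 − 37.91712 = -8.617 m/s.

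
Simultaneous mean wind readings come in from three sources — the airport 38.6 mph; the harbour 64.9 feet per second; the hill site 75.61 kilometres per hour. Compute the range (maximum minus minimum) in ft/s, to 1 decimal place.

12.3 ft/s

the airport: 38.6 mph = 56.613 ft/s.
the hill site: 75.61 km/h = 68.907 ft/s.
Spread: 68.907 − 56.613 = 12.3 ft/s.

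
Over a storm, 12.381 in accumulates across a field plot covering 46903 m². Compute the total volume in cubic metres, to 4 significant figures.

Depth: 12.381 in × 25.4 = 314.4774 mm.
1 mm over 1 m² is 1 L, so volume = 314.4774 × 46903 = 14749933 L = 14750 m³.

14750 cubic metres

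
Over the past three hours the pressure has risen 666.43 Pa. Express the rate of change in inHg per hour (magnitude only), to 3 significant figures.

0.0656 inHg per hour

666.43 Pa / 3 h × 0.0002953 inHg/Pa = 0.0656 inHg/h.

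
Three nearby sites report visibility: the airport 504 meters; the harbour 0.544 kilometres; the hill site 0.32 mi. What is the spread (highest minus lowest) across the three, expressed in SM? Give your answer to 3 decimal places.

0.025 SM

the airport: 504 m = 0.31317 SM.
the harbour: 0.544 km = 0.33803 SM.
Spread: 0.33803 − 0.31317 = 0.025 SM.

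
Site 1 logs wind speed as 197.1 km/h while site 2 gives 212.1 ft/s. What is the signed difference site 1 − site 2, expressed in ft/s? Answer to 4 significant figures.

site 1: 197.1 km/h = 179.6260 ft/s.
Difference: 179.6260 − 212.1000 = -32.47 ft/s.

-32.47 ft/s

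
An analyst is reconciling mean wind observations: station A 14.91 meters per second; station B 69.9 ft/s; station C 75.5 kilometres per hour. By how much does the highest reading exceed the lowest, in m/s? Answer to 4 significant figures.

station B: 69.9 ft/s = 21.30552 m/s.
station C: 75.5 km/h = 20.97222 m/s.
Spread: 21.30552 − 14.91000 = 6.396 m/s.

6.396 m/s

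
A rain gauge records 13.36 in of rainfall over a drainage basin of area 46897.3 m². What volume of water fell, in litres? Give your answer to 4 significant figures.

Depth: 13.36 in × 25.4 = 339.344 mm.
1 mm over 1 m² is 1 L, so volume = 339.344 × 46897.3 = 15914317 L ≈ 15910000 L.

15910000 litres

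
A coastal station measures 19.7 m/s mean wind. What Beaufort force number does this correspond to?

19.7 m/s lies in the Beaufort 8 band (gale, 17.2–20.7 m/s).

Beaufort force 8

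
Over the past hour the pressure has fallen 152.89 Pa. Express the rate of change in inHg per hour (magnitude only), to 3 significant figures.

152.89 Pa / 1 h × 0.0002953 inHg/Pa = 0.0451 inHg/h.

0.0451 inHg per hour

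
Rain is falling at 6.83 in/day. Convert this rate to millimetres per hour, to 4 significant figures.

6.83 in/day × 25.4 mm/in × 0.0416667 day/hour = 7.228 mm/hour.

7.228 mm/hour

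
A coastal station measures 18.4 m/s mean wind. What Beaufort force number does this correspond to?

18.4 m/s lies in the Beaufort 8 band (gale, 17.2–20.7 m/s).

Beaufort force 8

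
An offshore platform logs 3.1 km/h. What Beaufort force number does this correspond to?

3.1 km/h = 0.9 m/s, which is Beaufort 1 (light air, 0.3–1.5 m/s).

Beaufort force 1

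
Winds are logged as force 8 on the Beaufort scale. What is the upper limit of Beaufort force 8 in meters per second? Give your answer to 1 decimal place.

Beaufort 8 (gale) spans 17.2–20.7 m/s.

20.7 m/s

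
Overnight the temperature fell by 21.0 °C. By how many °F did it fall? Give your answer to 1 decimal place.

Converting a difference, only the 9/5 scale factor applies: Δ°F = 21.0 × 1.8 = 37.8 °F.

37.8 °F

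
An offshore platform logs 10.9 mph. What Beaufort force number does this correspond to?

Beaufort force 3

10.9 mph = 4.9 m/s, which is Beaufort 3 (gentle breeze, 3.4–5.4 m/s).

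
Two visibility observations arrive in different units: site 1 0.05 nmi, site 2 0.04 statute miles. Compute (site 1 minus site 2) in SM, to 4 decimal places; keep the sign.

site 1: 0.05 nmi = 0.057539 SM.
Difference: 0.057539 − 0.040000 = 0.0175 SM.

0.0175 SM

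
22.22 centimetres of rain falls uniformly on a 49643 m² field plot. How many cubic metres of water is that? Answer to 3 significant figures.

Depth: 22.22 cm × 10 = 222.2 mm.
1 mm over 1 m² is 1 L, so volume = 222.2 × 49643 = 11030675 L = 11000 m³.

11000 cubic metres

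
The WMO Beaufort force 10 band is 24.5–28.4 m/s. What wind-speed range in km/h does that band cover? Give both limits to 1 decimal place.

88.2 to 102.2 km/h

24.5–28.4 m/s × 3.6 = 88.2–102.2 km/h.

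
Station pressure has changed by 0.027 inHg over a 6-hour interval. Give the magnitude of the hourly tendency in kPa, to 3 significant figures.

0.027 inHg / 6 h × 3.38639 kPa/inHg = 0.0152 kPa/h.

0.0152 kPa per hour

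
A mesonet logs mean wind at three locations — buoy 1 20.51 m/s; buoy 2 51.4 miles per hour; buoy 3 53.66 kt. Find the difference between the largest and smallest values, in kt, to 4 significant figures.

buoy 1: 20.51 m/s = 39.8683 kt.
buoy 2: 51.4 mph = 44.6654 kt.
Spread: 53.6600 − 39.8683 = 13.79 kt.

13.79 kt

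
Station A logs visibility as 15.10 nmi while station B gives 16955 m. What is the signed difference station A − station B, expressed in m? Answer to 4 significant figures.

11010 m

station A: 15.10 nmi = 27965.20 m.
Difference: 27965.20 − 16955.00 = 11010 m.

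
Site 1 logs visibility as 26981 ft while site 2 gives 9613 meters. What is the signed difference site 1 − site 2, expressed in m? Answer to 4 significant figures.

-1389 m

site 1: 26981 ft = 8223.81 m.
Difference: 8223.81 − 9613.00 = -1389 m.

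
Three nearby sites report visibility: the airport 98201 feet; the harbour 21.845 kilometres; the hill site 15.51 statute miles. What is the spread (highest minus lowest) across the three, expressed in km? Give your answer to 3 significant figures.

the airport: 98201 ft = 29.9317 km.
the hill site: 15.51 SM = 24.9609 km.
Spread: 29.9317 − 21.8450 = 8.09 km.

8.09 km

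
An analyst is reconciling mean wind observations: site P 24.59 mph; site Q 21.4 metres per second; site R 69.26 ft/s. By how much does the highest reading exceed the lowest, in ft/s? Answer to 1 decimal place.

site P: 24.59 mph = 36.065 ft/s.
site Q: 21.4 m/s = 70.210 ft/s.
Spread: 70.210 − 36.065 = 34.1 ft/s.

34.1 ft/s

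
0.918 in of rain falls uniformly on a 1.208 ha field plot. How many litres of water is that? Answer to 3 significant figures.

Depth: 0.918 in × 25.4 = 23.3172 mm.
Area: 1.208 ha = 12080 m².
1 mm over 1 m² is 1 L, so volume = 23.3172 × 12080 = 281671.78 L ≈ 282000 L.

282000 litres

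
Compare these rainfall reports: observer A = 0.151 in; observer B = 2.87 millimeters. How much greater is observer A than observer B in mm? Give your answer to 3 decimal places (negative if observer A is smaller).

0.965 mm

observer A: 0.151 in = 3.83540 mm.
Difference: 3.83540 − 2.87000 = 0.965 mm.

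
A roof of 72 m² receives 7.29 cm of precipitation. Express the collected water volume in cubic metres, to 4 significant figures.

5.249 cubic metres

Depth: 7.29 cm × 10 = 72.9 mm.
1 mm over 1 m² is 1 L, so volume = 72.9 × 72 = 5248.8 L = 5.249 m³.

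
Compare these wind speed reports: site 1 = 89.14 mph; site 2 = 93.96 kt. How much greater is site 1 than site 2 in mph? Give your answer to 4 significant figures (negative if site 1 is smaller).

site 2: 93.96 kt = 108.1272 mph.
Difference: 89.1400 − 108.1272 = -18.99 mph.

-18.99 mph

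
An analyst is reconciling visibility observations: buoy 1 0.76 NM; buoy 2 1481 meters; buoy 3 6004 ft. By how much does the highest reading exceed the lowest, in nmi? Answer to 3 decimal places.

buoy 2: 1481 m = 0.79968 nmi.
buoy 3: 6004 ft = 0.98813 nmi.
Spread: 0.98813 − 0.76000 = 0.228 nmi.

0.228 nmi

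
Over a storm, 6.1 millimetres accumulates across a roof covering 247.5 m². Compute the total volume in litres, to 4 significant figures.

1510 litres

1 mm over 1 m² is 1 L, so volume = 6.1 × 247.5 = 1509.75 L ≈ 1510 L.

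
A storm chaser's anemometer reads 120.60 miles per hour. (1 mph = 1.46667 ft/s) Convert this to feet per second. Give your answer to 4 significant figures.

1 mph = 1.46667 ft/s, so 120.60 × 1.46667 = 176.9 ft/s.

176.9 ft/s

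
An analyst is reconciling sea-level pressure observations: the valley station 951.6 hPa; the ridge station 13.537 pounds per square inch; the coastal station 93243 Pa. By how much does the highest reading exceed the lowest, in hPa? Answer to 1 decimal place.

19.2 hPa

the ridge station: 13.537 psi = 933.343 hPa.
the coastal station: 93243 Pa = 932.430 hPa.
Spread: 951.600 − 932.430 = 19.2 hPa.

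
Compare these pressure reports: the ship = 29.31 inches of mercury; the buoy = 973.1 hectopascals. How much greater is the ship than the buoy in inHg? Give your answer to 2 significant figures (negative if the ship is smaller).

the buoy: 973.1 hPa = 28.7356 inHg.
Difference: 29.3100 − 28.7356 = 0.57 inHg.

0.57 inHg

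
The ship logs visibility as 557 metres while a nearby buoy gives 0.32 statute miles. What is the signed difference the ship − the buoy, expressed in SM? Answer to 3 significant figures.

0.0261 SM

the ship: 557 m = 0.346104 SM.
Difference: 0.346104 − 0.320000 = 0.0261 SM.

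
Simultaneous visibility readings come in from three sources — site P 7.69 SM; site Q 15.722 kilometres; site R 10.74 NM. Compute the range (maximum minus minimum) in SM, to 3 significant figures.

site Q: 15.722 km = 9.7692 SM.
site R: 10.74 nmi = 12.3594 SM.
Spread: 12.3594 − 7.6900 = 4.67 SM.

4.67 SM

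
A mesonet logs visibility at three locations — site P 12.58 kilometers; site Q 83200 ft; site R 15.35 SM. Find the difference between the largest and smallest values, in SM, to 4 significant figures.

7.941 SM

site P: 12.58 km = 7.81685 SM.
site Q: 83200 ft = 15.75758 SM.
Spread: 15.75758 − 7.81685 = 7.941 SM.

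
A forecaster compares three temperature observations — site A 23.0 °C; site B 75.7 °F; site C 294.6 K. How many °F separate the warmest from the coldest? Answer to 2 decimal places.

site B: 75.7 °F = 24.278 °C.
site C: 294.6 K = 21.450 °C.
Spread: 24.278 − 21.450 = 2.828 °C = 5.09 °F.

5.09 °F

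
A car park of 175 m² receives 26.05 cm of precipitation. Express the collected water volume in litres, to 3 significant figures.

45600 litres

Depth: 26.05 cm × 10 = 260.5 mm.
1 mm over 1 m² is 1 L, so volume = 260.5 × 175 = 45587.5 L ≈ 45600 L.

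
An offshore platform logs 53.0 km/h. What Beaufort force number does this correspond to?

Beaufort force 7

53.0 km/h = 14.7 m/s, which is Beaufort 7 (near gale, 13.9–17.1 m/s).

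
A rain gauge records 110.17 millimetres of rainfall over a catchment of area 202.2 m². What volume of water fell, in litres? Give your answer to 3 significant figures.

1 mm over 1 m² is 1 L, so volume = 110.17 × 202.2 = 22276.374 L ≈ 22300 L.

22300 litres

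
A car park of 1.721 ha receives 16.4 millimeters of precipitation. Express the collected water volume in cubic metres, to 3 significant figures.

282 cubic metres

Area: 1.721 ha = 17210 m².
1 mm over 1 m² is 1 L, so volume = 16.4 × 17210 = 282244 L = 282 m³.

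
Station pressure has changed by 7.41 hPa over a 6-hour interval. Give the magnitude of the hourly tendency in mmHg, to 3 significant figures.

0.926 mmHg per hour

7.41 hPa / 6 h × 0.750062 mmHg/hPa = 0.926 mmHg/h.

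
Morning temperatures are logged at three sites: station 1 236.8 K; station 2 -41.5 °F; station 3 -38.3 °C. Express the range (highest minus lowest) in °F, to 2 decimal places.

station 1: 236.8 K = -36.350 °C.
station 2: -41.5 °F = -40.833 °C.
Spread: (-36.350) − (-40.833) = 4.483 °C = 8.07 °F.

8.07 °F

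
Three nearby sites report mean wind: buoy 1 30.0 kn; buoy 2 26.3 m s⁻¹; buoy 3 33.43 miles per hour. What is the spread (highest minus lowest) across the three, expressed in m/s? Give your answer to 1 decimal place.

11.4 m/s

buoy 1: 30.0 kt = 15.433 m/s.
buoy 3: 33.43 mph = 14.945 m/s.
Spread: 26.300 − 14.945 = 11.4 m/s.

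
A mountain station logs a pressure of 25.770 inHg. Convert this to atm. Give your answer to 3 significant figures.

1 inHg = 0.0334211 atm, so 25.770 × 0.0334211 = 0.861 atm.

0.861 atm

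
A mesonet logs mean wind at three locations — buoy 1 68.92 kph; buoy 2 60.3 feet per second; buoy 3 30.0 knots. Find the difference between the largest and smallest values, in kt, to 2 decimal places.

buoy 1: 68.92 km/h = 37.2138 kt.
buoy 2: 60.3 ft/s = 35.7268 kt.
Spread: 37.2138 − 30.0000 = 7.21 kt.

7.21 kt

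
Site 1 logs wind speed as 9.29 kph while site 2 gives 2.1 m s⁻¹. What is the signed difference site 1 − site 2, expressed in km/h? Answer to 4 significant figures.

1.730 km/h

site 2: 2.1 m/s = 7.56000 km/h.
Difference: 9.29000 − 7.56000 = 1.730 km/h.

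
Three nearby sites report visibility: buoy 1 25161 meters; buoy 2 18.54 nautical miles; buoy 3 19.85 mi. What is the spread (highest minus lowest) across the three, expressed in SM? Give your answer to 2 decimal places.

buoy 1: 25161 m = 15.6343 SM.
buoy 2: 18.54 nmi = 21.3355 SM.
Spread: 21.3355 − 15.6343 = 5.70 SM.

5.70 SM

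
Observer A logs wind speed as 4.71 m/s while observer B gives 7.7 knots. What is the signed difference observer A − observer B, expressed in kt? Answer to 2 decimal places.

observer A: 4.71 m/s = 9.1555 kt.
Difference: 9.1555 − 7.7000 = 1.46 kt.

1.46 kt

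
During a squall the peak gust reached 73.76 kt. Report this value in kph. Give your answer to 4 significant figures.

1 kt = 1.852 km/h, so 73.76 × 1.852 = 136.6 km/h.

136.6 km/h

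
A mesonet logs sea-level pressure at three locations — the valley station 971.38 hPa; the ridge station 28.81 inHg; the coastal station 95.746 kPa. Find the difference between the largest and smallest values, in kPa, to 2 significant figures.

the valley station: 971.38 hPa = 97.138 kPa.
the ridge station: 28.81 inHg = 97.562 kPa.
Spread: 97.562 − 95.746 = 1.8 kPa.

1.8 kPa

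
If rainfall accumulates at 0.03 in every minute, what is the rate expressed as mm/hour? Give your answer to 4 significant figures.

0.03 in/minute × 25.4 mm/in × 60 minute/hour = 45.72 mm/hour.

45.72 mm/hour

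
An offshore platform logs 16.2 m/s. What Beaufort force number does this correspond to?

Beaufort force 7

16.2 m/s lies in the Beaufort 7 band (near gale, 13.9–17.1 m/s).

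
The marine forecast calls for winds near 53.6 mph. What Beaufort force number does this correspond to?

Beaufort force 9

53.6 mph = 24.0 m/s, which is Beaufort 9 (strong gale, 20.8–24.4 m/s).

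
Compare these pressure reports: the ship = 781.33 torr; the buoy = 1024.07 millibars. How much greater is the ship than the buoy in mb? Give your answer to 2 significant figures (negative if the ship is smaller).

18 mb

the ship: 781.33 mmHg = 1041.69 mb.
Difference: 1041.69 − 1024.07 = 18 mb.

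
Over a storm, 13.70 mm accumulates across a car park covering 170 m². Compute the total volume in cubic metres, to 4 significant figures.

1 mm over 1 m² is 1 L, so volume = 13.7 × 170 = 2329 L = 2.329 m³.

2.329 cubic metres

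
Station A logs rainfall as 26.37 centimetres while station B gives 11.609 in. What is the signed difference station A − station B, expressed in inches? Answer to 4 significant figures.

-1.227 in

station A: 26.37 cm = 10.38189 in.
Difference: 10.38189 − 11.60900 = -1.227 in.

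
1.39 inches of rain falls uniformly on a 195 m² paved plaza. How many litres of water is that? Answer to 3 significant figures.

Depth: 1.39 in × 25.4 = 35.306 mm.
1 mm over 1 m² is 1 L, so volume = 35.306 × 195 = 6884.67 L ≈ 6880 L.

6880 litres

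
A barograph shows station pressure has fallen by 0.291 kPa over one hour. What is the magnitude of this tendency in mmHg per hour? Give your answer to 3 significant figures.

0.291 kPa / 1 h × 7.50062 mmHg/kPa = 2.18 mmHg/h.

2.18 mmHg per hour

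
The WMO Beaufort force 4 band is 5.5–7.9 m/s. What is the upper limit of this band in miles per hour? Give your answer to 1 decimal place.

5.5–7.9 m/s × 2.237 = 12.3–17.7 mph.

17.7 mph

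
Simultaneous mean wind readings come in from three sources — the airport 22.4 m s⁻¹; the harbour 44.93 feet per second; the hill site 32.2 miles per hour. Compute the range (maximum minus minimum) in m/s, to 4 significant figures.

8.705 m/s

the harbour: 44.93 ft/s = 13.69466 m/s.
the hill site: 32.2 mph = 14.39469 m/s.
Spread: 22.40000 − 13.69466 = 8.705 m/s.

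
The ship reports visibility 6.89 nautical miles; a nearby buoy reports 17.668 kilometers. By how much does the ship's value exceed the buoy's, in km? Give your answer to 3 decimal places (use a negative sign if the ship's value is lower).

the ship: 6.89 nmi = 12.76028 km.
Difference: 12.76028 − 17.66800 = -4.908 km.

-4.908 km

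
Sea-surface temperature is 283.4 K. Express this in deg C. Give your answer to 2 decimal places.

10.25 °C

°C = 283.4 − 273.15 = 10.25 °C.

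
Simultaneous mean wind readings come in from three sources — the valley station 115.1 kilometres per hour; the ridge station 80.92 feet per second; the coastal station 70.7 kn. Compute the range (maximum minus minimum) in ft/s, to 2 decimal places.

38.41 ft/s

the valley station: 115.1 km/h = 104.8957 ft/s.
the coastal station: 70.7 kt = 119.3282 ft/s.
Spread: 119.3282 − 80.9200 = 38.41 ft/s.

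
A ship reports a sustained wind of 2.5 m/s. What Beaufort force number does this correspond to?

2.5 m/s lies in the Beaufort 2 band (light breeze, 1.6–3.3 m/s).

Beaufort force 2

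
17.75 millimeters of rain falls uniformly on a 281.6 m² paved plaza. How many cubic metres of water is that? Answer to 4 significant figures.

1 mm over 1 m² is 1 L, so volume = 17.75 × 281.6 = 4998.4 L = 4.998 m³.

4.998 cubic metres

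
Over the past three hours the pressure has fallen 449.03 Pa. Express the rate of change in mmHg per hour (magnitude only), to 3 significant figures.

1.12 mmHg per hour

449.03 Pa / 3 h × 0.00750062 mmHg/Pa = 1.12 mmHg/h.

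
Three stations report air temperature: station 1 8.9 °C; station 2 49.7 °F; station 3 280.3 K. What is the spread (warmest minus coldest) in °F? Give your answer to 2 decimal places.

station 2: 49.7 °F = 9.833 °C.
station 3: 280.3 K = 7.150 °C.
Spread: 9.833 − 7.150 = 2.683 °C = 4.83 °F.

4.83 °F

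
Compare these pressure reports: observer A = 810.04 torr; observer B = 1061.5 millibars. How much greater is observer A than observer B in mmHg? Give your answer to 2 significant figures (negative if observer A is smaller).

observer B: 1061.5 mb = 796.19 mmHg.
Difference: 810.04 − 796.19 = 14 mmHg.

14 mmHg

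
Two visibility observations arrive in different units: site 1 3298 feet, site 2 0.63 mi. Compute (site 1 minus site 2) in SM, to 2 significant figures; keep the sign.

-0.0054 SM

site 1: 3298 ft = 0.624621 SM.
Difference: 0.624621 − 0.630000 = -0.0054 SM.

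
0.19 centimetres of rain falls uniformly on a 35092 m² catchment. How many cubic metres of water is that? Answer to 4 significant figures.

Depth: 0.19 cm × 10 = 1.9 mm.
1 mm over 1 m² is 1 L, so volume = 1.9 × 35092 = 66674.8 L = 66.67 m³.

66.67 cubic metres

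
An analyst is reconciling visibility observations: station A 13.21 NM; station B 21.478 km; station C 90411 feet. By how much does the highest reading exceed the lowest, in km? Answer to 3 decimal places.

station A: 13.21 nmi = 24.46492 km.
station C: 90411 ft = 27.55727 km.
Spread: 27.55727 − 21.47800 = 6.079 km.

6.079 km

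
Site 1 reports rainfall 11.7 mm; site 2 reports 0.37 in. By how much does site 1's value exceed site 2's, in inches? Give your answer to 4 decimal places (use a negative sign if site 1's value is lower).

site 1: 11.7 mm = 0.460630 in.
Difference: 0.460630 − 0.370000 = 0.0906 in.

0.0906 in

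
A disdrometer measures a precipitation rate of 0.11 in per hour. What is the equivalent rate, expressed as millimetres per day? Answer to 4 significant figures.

0.11 in/hour × 25.4 mm/in × 24 hour/day = 67.06 mm/day.

67.06 mm/day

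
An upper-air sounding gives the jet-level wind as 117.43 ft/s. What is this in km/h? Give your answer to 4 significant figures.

128.9 km/h

1 ft/s = 1.09728 km/h, so 117.43 × 1.09728 = 128.9 km/h.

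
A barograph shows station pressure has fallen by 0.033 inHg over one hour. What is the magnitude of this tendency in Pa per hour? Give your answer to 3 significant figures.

112 Pa per hour

0.033 inHg / 1 h × 3386.39 Pa/inHg = 112 Pa/h.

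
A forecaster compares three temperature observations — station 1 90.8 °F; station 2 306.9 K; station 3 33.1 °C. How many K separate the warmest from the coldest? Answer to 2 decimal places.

station 1: 90.8 °F = 32.667 °C.
station 2: 306.9 K = 33.750 °C.
Spread: 33.750 − 32.667 = 1.083 °C.

1.08 K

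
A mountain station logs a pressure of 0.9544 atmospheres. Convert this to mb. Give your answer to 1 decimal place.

1 atm = 1013.25 mb, so 0.9544 × 1013.25 = 967.0 mb.

967.0 mb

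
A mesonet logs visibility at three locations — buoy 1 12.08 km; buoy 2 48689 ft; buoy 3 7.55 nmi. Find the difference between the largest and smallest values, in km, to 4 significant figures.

2.760 km

buoy 2: 48689 ft = 14.84041 km.
buoy 3: 7.55 nmi = 13.98260 km.
Spread: 14.84041 − 12.08000 = 2.760 km.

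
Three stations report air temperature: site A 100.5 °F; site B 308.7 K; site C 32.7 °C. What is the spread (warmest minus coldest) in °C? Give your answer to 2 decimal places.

site A: 100.5 °F = 38.056 °C.
site B: 308.7 K = 35.550 °C.
Spread: 38.056 − 32.700 = 5.356 °C.

5.36 °C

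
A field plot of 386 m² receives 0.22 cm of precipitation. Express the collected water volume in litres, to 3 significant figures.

Depth: 0.22 cm × 10 = 2.2 mm.
1 mm over 1 m² is 1 L, so volume = 2.2 × 386 = 849.2 L ≈ 849 L.

849 litres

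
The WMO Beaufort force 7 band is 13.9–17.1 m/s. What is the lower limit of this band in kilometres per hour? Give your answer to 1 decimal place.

50.0 km/h

13.9–17.1 m/s × 3.6 = 50.0–61.6 km/h.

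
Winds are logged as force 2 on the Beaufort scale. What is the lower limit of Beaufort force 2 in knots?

Beaufort 2 (light breeze) spans 4–6 knots.

4 kt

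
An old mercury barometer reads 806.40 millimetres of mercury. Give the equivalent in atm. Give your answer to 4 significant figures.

1 mmHg = 0.00131579 atm, so 806.40 × 0.00131579 = 1.061 atm.

1.061 atm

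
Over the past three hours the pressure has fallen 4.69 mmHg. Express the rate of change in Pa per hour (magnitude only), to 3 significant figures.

4.69 mmHg / 3 h × 133.322 Pa/mmHg = 208 Pa/h.

208 Pa per hour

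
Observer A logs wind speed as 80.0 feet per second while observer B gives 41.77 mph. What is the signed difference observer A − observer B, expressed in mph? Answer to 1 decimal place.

12.8 mph

observer A: 80.0 ft/s = 54.545 mph.
Difference: 54.545 − 41.770 = 12.8 mph.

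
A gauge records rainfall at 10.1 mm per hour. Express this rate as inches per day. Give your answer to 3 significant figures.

9.54 in/day

10.1 mm/hour × 0.0393701 in/mm × 24 hour/day = 9.54 in/day.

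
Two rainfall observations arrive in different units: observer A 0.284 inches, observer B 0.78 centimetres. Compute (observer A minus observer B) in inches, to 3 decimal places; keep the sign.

-0.023 in

observer B: 0.78 cm = 0.30709 in.
Difference: 0.28400 − 0.30709 = -0.023 in.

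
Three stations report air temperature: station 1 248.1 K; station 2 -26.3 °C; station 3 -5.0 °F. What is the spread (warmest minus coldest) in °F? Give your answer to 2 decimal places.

10.34 °F

station 1: 248.1 K = -25.050 °C.
station 3: -5.0 °F = -20.556 °C.
Spread: (-20.556) − (-26.300) = 5.744 °C = 10.34 °F.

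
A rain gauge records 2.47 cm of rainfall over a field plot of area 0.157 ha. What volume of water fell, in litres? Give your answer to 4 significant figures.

Depth: 2.47 cm × 10 = 24.7 mm.
Area: 0.157 ha = 1570 m².
1 mm over 1 m² is 1 L, so volume = 24.7 × 1570 = 38779 L ≈ 38780 L.

38780 litres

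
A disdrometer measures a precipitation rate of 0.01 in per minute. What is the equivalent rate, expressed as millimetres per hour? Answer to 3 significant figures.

15.2 mm/hour

0.01 in/minute × 25.4 mm/in × 60 minute/hour = 15.2 mm/hour.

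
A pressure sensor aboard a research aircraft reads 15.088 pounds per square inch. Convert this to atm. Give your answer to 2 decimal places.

1.03 atm

1 psi = 0.068046 atm, so 15.088 × 0.068046 = 1.03 atm.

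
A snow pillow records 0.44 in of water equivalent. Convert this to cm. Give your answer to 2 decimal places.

1 in = 2.54 cm, so 0.44 × 2.54 = 1.12 cm.

1.12 cm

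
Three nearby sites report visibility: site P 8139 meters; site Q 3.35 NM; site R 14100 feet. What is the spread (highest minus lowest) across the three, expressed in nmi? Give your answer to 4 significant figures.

site P: 8139 m = 4.39471 nmi.
site R: 14100 ft = 2.32056 nmi.
Spread: 4.39471 − 2.32056 = 2.074 nmi.

2.074 nmi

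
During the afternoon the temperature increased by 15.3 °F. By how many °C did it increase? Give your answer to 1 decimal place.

A change of 1 °C equals a change of 1.8 °F: Δ°C = 15.3 × 0.5556 = 8.5 °C.

8.5 °C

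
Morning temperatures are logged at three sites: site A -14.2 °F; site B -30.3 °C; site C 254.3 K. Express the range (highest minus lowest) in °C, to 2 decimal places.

site A: -14.2 °F = -25.667 °C.
site C: 254.3 K = -18.850 °C.
Spread: (-18.850) − (-30.300) = 11.450 °C.

11.45 °C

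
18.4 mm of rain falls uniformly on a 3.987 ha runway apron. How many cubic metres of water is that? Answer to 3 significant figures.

Area: 3.987 ha = 39870 m².
1 mm over 1 m² is 1 L, so volume = 18.4 × 39870 = 733608 L = 734 m³.

734 cubic metres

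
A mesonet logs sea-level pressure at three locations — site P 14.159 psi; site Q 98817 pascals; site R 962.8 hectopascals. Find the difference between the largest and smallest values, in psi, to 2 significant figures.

0.37 psi

site Q: 98817 Pa = 14.3322 psi.
site R: 962.8 hPa = 13.9642 psi.
Spread: 14.3322 − 13.9642 = 0.37 psi.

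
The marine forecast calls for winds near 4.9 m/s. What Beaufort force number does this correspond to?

4.9 m/s lies in the Beaufort 3 band (gentle breeze, 3.4–5.4 m/s).

Beaufort force 3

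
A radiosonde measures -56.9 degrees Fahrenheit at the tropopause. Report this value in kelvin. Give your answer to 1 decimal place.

223.8 K

First to °C: -49.39 °C.
Then to K: 223.8 K.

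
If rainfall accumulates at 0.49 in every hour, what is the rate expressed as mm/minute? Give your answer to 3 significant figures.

0.207 mm/minute

0.49 in/hour × 25.4 mm/in × 0.0166667 hour/minute = 0.207 mm/minute.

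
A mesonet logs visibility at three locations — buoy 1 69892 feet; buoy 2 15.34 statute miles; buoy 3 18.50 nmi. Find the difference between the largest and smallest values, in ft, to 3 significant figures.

buoy 2: 15.34 SM = 80995.20 ft.
buoy 3: 18.50 nmi = 112408.14 ft.
Spread: 112408.14 − 69892.00 = 42500 ft.

42500 ft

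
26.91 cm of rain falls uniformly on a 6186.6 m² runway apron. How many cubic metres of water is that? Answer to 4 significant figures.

1665 cubic metres

Depth: 26.91 cm × 10 = 269.1 mm.
1 mm over 1 m² is 1 L, so volume = 269.1 × 6186.6 = 1664814.1 L = 1665 m³.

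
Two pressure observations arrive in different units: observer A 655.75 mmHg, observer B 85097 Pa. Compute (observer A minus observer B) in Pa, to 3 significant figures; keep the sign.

2330 Pa

observer A: 655.75 mmHg = 87426.16 Pa.
Difference: 87426.16 − 85097.00 = 2330 Pa.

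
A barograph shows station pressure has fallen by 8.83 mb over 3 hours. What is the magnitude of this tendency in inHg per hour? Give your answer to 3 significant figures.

0.0869 inHg per hour

8.83 mb / 3 h × 0.02953 inHg/mb = 0.0869 inHg/h.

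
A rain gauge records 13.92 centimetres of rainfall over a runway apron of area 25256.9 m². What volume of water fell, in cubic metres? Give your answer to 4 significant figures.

Depth: 13.92 cm × 10 = 139.2 mm.
1 mm over 1 m² is 1 L, so volume = 139.2 × 25256.9 = 3515760.5 L = 3516 m³.

3516 cubic metres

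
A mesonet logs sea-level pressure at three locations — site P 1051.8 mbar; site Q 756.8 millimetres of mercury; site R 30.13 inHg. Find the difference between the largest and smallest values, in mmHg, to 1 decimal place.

site P: 1051.8 mb = 788.915 mmHg.
site R: 30.13 inHg = 765.302 mmHg.
Spread: 788.915 − 756.800 = 32.1 mmHg.

32.1 mmHg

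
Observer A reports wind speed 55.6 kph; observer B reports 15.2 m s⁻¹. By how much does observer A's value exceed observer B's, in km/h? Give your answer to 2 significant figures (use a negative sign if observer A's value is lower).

observer B: 15.2 m/s = 54.7200 km/h.
Difference: 55.6000 − 54.7200 = 0.88 km/h.

0.88 km/h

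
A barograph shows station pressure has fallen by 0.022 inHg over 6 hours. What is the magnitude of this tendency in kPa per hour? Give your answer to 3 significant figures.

0.022 inHg / 6 h × 3.38639 kPa/inHg = 0.0124 kPa/h.

0.0124 kPa per hour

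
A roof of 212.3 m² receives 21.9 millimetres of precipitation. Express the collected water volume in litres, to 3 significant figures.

4650 litres

1 mm over 1 m² is 1 L, so volume = 21.9 × 212.3 = 4649.37 L ≈ 4650 L.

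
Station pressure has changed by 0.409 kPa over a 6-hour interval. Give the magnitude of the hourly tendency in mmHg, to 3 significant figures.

0.511 mmHg per hour

0.409 kPa / 6 h × 7.50062 mmHg/kPa = 0.511 mmHg/h.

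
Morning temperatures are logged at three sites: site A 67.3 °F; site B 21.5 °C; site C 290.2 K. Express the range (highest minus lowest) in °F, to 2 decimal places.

8.01 °F

site A: 67.3 °F = 19.611 °C.
site C: 290.2 K = 17.050 °C.
Spread: 21.500 − 17.050 = 4.450 °C = 8.01 °F.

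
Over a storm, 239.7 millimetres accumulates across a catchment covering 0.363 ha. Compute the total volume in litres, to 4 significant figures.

Area: 0.363 ha = 3630 m².
1 mm over 1 m² is 1 L, so volume = 239.7 × 3630 = 870111 L ≈ 870100 L.

870100 litres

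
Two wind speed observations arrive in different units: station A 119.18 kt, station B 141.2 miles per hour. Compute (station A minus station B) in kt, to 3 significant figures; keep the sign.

station B: 141.2 mph = 122.6994 kt.
Difference: 119.1800 − 122.6994 = -3.52 kt.

-3.52 kt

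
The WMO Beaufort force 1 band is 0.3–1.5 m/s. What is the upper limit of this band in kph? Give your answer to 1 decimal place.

0.3–1.5 m/s × 3.6 = 1.1–5.4 km/h.

5.4 km/h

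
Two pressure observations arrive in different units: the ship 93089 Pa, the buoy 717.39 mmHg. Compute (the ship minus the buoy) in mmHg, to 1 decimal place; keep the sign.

-19.2 mmHg

the ship: 93089 Pa = 698.225 mmHg.
Difference: 698.225 − 717.390 = -19.2 mmHg.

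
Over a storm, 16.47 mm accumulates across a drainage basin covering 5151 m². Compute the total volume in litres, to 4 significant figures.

1 mm over 1 m² is 1 L, so volume = 16.47 × 5151 = 84836.97 L ≈ 84840 L.

84840 litres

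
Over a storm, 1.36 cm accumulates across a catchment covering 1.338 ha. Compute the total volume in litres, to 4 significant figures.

Depth: 1.36 cm × 10 = 13.6 mm.
Area: 1.338 ha = 13380 m².
1 mm over 1 m² is 1 L, so volume = 13.6 × 13380 = 181968 L ≈ 182000 L.

182000 litres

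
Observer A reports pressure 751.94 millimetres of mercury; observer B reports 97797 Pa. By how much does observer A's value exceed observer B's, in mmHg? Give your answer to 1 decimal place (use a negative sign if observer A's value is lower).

observer B: 97797 Pa = 733.538 mmHg.
Difference: 751.940 − 733.538 = 18.4 mmHg.

18.4 mmHg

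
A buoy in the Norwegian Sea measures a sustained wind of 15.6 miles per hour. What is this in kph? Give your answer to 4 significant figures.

25.11 km/h

1 mph = 1.60934 km/h, so 15.6 × 1.60934 = 25.11 km/h.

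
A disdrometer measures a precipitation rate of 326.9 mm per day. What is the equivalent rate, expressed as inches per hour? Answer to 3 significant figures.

326.9 mm/day × 0.0393701 in/mm × 0.0416667 day/hour = 0.536 in/hour.

0.536 in/hour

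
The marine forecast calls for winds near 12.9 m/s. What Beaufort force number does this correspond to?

12.9 m/s lies in the Beaufort 6 band (strong breeze, 10.8–13.8 m/s).

Beaufort force 6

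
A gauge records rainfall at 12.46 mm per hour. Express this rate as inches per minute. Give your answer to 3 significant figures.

0.00818 in/minute

12.46 mm/hour × 0.0393701 in/mm × 0.0166667 hour/minute = 0.00818 in/minute.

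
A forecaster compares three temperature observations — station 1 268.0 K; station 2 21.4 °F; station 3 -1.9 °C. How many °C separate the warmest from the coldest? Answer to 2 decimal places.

station 1: 268.0 K = -5.150 °C.
station 2: 21.4 °F = -5.889 °C.
Spread: (-1.900) − (-5.889) = 3.989 °C.

3.99 °C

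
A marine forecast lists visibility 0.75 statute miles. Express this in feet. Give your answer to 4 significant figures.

1 SM = 5280 ft, so 0.75 × 5280 = 3960 ft.

3960 ft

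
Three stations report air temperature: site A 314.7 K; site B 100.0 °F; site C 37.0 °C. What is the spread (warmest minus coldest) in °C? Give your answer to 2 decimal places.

site A: 314.7 K = 41.550 °C.
site B: 100.0 °F = 37.778 °C.
Spread: 41.550 − 37.000 = 4.550 °C.

4.55 °C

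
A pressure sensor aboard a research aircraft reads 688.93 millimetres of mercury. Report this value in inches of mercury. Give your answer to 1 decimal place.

27.1 inHg

1 mmHg = 0.0393701 inHg, so 688.93 × 0.0393701 = 27.1 inHg.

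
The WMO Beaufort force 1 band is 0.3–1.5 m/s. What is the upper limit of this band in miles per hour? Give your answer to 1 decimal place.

3.4 mph

0.3–1.5 m/s × 2.237 = 0.7–3.4 mph.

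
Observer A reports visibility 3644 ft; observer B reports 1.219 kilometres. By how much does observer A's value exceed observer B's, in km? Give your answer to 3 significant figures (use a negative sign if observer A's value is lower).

-0.108 km

observer A: 3644 ft = 1.11069 km.
Difference: 1.11069 − 1.21900 = -0.108 km.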